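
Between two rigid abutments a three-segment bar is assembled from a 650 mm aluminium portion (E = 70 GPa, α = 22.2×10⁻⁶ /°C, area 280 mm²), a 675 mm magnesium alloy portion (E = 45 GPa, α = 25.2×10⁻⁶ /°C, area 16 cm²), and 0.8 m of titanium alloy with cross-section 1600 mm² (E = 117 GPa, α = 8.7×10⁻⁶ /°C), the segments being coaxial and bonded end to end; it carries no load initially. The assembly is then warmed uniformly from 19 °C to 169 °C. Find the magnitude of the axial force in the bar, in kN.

With the walls removed the bar would change length by δ_free = Σ αᵢΔT Lᵢ = 22.2×10⁻⁶×150×650 + 25.2×10⁻⁶×150×675 + 8.7×10⁻⁶×150×800 = 5.76 mm.
Since the ends are fixed, an axial force P builds up, equal in every segment, with P · Σ Lᵢ/(AᵢEᵢ) = δ_free.
The series flexibility is Σ Lᵢ/(AᵢEᵢ) = 650/(280×70×10³) + 675/(1600×45×10³) + 800/(1600×117×10³) = 4.681×10⁻⁵ mm/N.
P = 5.76 / 4.681×10⁻⁵ = 123000 N = 123 kN, compressive.

P ≈ 123 kN (compressive)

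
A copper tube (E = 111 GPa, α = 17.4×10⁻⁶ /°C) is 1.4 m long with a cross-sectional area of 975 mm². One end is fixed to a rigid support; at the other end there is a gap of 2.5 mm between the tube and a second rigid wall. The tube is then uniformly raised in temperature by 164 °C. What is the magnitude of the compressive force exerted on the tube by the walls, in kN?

P ≈ 116 kN

Unrestrained expansion: δ_free = αΔT L = 17.4×10⁻⁶ × 164 × 1400 = 3.995 mm.
This exceeds the 2.5 mm gap, so the wall pushes back. The portion of expansion that must be recovered elastically is δ_free − gap = 3.995 − 2.5 = 1.495 mm.
Compatibility: PL/(AE) = 1.495 mm, so σ = P/A = E × (1.495/1400) = 118.5 MPa.
Force on the wall = σA = 118.5 × 975 mm² = 115.6 kN.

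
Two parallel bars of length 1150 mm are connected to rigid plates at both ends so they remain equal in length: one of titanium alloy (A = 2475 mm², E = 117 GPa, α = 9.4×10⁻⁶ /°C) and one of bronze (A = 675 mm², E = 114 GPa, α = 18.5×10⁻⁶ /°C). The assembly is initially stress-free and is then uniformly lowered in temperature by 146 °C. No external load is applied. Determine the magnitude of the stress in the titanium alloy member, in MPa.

Both members must finish at the same length. With the larger α, the bronze tends to over-contract; the plates restrain it, putting the bronze in tension and the titanium alloy in compression. With no external load the two internal forces are equal and opposite, magnitude P.
Equating the net (thermal + elastic) strains gives |α₁ − α₂|·ΔT = P·[1/(A₁E₁) + 1/(A₂E₂)].
|α₁ − α₂|·ΔT = 9.1×10⁻⁶ × 146 = 0.001329.
1/(A₁E₁) + 1/(A₂E₂) = 1/(2475×117×10³) + 1/(675×114×10³) = 1.645×10⁻⁸ N⁻¹.
So P = 0.001329 / 1.645×10⁻⁸ = 80.77 kN.
σ_{titanium alloy} = P/A₁ = 80770/2475 = 32.64 MPa, compressive.

σ ≈ 32.6 MPa (compressive)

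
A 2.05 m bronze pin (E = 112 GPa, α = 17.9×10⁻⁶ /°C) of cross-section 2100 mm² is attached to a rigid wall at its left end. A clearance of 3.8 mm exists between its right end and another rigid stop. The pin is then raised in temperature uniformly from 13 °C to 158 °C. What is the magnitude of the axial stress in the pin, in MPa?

Free thermal elongation = αΔT L = 17.9×10⁻⁶ × 145 × 2050 = 5.321 mm.
After closing the 3.8 mm clearance, 5.321 − 3.8 = 1.521 mm of expansion remains to be suppressed by the wall.
Compatibility: PL/(AE) = 1.521 mm, so σ = P/A = E × (1.521/2050) = 83.09 MPa.

σ ≈ 83.1 MPa (compressive)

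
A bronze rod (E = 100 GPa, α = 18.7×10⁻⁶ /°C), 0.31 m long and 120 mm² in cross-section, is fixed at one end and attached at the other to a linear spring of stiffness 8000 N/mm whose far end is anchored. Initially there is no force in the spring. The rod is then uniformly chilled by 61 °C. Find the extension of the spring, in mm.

The unrestrained thermal change is αΔT L = 18.7×10⁻⁶ × 61 × 310 = 0.3536 mm.
With a force P in the spring, the elastic change of the rod is PL/(AE) and that of the spring is P/k; compatibility requires their sum to equal δ_free.
So P = δ_free / [L/(AE) + 1/k] = 0.3536 / [ 310/(120×100×10³) + 1/(8000) ].
P = 0.3536 / 0.0001508 = 2344 N.
Spring extension = P/k = 2344/(8000) = 0.2931 mm.

δ ≈ 0.293 mm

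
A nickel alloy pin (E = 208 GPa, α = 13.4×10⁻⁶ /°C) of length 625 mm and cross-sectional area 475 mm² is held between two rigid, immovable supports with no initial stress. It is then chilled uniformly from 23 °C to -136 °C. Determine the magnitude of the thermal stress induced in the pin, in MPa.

σ ≈ 443 MPa (tensile)

With length fixed, the mechanical strain must cancel the thermal strain αΔT = 13.4×10⁻⁶ × 159 = 2130.6×10⁻⁶.
The stress required to suppress this strain is σ = Eε = 208×10³ × 2130.6×10⁻⁶ = 443.2 MPa, tensile since the pin is trying to contract.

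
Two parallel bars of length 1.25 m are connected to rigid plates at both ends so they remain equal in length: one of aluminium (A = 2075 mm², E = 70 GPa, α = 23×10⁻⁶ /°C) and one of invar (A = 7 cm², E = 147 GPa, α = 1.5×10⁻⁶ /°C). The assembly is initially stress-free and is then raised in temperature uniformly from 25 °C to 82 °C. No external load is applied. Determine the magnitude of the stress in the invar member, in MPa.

σ ≈ 105 MPa (tensile)

The aluminium has the larger α, so on heating it would change length more than the invar if both were free. The rigid plates force a common final length, so the aluminium is put into compression and the invar into tension, with equal and opposite forces P (no external load).
Equating the net (thermal + elastic) strains gives |α₁ − α₂|·ΔT = P·[1/(A₁E₁) + 1/(A₂E₂)].
|α₁ − α₂|·ΔT = 21.5×10⁻⁶ × 57 = 0.001225.
1/(A₁E₁) + 1/(A₂E₂) = 1/(2075×70×10³) + 1/(700×147×10³) = 1.66×10⁻⁸ N⁻¹.
So P = 0.001225 / 1.66×10⁻⁸ = 73.81 kN.
σ_{invar} = P/A₂ = 73810/700 = 105.4 MPa, tensile.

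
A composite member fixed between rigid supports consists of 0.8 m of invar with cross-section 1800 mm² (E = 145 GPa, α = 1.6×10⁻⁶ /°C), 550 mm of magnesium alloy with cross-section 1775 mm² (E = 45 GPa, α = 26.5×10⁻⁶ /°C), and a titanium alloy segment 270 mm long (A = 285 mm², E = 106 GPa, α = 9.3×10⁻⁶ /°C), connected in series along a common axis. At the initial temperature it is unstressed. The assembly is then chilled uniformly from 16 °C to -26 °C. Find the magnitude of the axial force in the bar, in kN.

P ≈ 40.8 kN (tensile)

Free thermal contraction of the whole bar: Σ αᵢΔT Lᵢ = 1.6×10⁻⁶×42×800 + 26.5×10⁻⁶×42×550 + 9.3×10⁻⁶×42×270 = 0.7714 mm.
Since the ends are fixed, an axial force P builds up, equal in every segment, with P · Σ Lᵢ/(AᵢEᵢ) = δ_free.
The series flexibility is Σ Lᵢ/(AᵢEᵢ) = 800/(1800×145×10³) + 550/(1775×45×10³) + 270/(285×106×10³) = 1.889×10⁻⁵ mm/N.
So P = 0.7714 / 1.889×10⁻⁵ = 40.84 kN, tensile.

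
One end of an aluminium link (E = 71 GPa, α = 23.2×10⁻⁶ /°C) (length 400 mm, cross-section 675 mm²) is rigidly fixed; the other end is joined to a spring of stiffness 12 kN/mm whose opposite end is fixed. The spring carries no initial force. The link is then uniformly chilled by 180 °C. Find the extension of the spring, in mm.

The unrestrained thermal change is αΔT L = 23.2×10⁻⁶ × 180 × 400 = 1.67 mm.
With a force P in the spring, the elastic change of the link is PL/(AE) and that of the spring is P/k; compatibility requires their sum to equal δ_free.
P [ L/(AE) + 1/k ] = δ_free → P [ 400/(675×71×10³) + 1/(12×10³) ] = 1.67.
P = 1.67 / 9.168×10⁻⁵ = 18220 N.
Spring extension = P/k = 18220/(12×10³) = 1.518 mm.

δ ≈ 1.52 mm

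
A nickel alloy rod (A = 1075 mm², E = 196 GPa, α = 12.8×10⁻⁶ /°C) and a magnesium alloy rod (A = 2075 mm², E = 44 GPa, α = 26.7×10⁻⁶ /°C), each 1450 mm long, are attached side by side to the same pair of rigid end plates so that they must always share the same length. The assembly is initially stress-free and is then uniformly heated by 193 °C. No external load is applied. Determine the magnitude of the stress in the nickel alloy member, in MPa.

Equilibrium of a rigid end plate with no external load gives equal and opposite internal forces ±P in the two members. Since α_{magnesium alloy} > α_{nickel alloy}, heating drives the magnesium alloy into compression and the nickel alloy into tension.
Equating the net (thermal + elastic) strains gives |α₁ − α₂|·ΔT = P·[1/(A₁E₁) + 1/(A₂E₂)].
|α₁ − α₂|·ΔT = 13.9×10⁻⁶ × 193 = 0.002683.
1/(A₁E₁) + 1/(A₂E₂) = 1/(1075×196×10³) + 1/(2075×44×10³) = 1.57×10⁻⁸ N⁻¹.
P = 0.002683 / 1.57×10⁻⁸ = 170900 N = 170.9 kN.
σ_{nickel alloy} = P/A₁ = 170900/1075 = 159 MPa, tensile.

σ ≈ 159 MPa (tensile)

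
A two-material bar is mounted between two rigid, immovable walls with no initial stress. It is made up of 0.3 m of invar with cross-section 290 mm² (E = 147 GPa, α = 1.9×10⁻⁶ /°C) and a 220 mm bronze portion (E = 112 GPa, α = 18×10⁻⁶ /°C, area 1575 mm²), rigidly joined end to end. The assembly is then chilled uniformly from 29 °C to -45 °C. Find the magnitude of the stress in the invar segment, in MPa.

Free thermal contraction of the whole bar: Σ αᵢΔT Lᵢ = 1.9×10⁻⁶×74×300 + 18×10⁻⁶×74×220 = 0.3352 mm.
The rigid supports impose zero overall length change; the single axial force P common to all segments must satisfy P Σ Lᵢ/(AᵢEᵢ) = δ_free.
The series flexibility is Σ Lᵢ/(AᵢEᵢ) = 300/(290×147×10³) + 220/(1575×112×10³) = 8.284×10⁻⁶ mm/N.
So P = 0.3352 / 8.284×10⁻⁶ = 40.46 kN, tensile.
σ_{invar} = P / A = 40460 / 290 = 139.5 MPa.

σ ≈ 140 MPa (tensile)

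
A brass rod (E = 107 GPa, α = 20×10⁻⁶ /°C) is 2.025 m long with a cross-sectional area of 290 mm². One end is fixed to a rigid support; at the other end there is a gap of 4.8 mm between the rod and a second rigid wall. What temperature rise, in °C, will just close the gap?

ΔT ≈ 119 °C

Contact occurs when the free expansion equals the gap: αΔT L = 4.8 mm.
ΔT = 4.8 / (20×10⁻⁶ × 2025) = 118.5 °C.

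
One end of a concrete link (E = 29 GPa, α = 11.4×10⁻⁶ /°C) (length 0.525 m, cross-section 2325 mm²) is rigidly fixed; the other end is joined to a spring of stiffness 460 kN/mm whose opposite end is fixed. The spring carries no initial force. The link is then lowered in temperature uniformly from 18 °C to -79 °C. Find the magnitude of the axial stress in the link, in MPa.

σ ≈ 25.1 MPa (tensile)

Free thermal contraction: δ_free = αΔT L = 11.4×10⁻⁶ × 97 × 525 = 0.5805 mm.
Let P be the tensile force in the spring. The link extends elastically by PL/(AE) and the spring stretches by P/k; together these equal δ_free.
P [ L/(AE) + 1/k ] = δ_free → P [ 525/(2325×29×10³) + 1/(460×10³) ] = 0.5805.
P = 0.5805 / 9.96×10⁻⁶ = 58290 N.
σ = P/A = 58290/2325 = 25.07 MPa.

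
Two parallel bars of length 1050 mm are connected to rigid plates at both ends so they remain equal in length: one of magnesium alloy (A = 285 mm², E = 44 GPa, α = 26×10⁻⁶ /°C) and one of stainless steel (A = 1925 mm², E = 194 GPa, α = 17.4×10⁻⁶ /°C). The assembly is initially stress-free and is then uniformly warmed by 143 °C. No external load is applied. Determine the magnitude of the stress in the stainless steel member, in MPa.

Equilibrium of a rigid end plate with no external load gives equal and opposite internal forces ±P in the two members. Since α_{magnesium alloy} > α_{stainless steel}, heating drives the magnesium alloy into compression and the stainless steel into tension.
Equating the net (thermal + elastic) strains gives |α₁ − α₂|·ΔT = P·[1/(A₁E₁) + 1/(A₂E₂)].
|α₁ − α₂|·ΔT = 8.6×10⁻⁶ × 143 = 0.00123.
1/(A₁E₁) + 1/(A₂E₂) = 1/(285×44×10³) + 1/(1925×194×10³) = 8.242×10⁻⁸ N⁻¹.
P = 0.00123 / 8.242×10⁻⁸ = 14920 N = 14.92 kN.
σ_{stainless steel} = P/A₂ = 14920/1925 = 7.751 MPa, tensile.

σ ≈ 7.75 MPa (tensile)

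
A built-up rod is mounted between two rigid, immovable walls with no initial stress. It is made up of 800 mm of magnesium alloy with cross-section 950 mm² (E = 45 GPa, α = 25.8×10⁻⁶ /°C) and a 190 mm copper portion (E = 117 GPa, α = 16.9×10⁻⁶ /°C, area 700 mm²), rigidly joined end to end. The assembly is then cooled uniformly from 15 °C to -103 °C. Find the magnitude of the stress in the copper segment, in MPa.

σ ≈ 191 MPa (tensile)

If the supports were absent, the total length change would be Σ αᵢΔT Lᵢ = 25.8×10⁻⁶×118×800 + 16.9×10⁻⁶×118×190 = 2.814 mm.
The rigid supports impose zero overall length change; the single axial force P common to all segments must satisfy P Σ Lᵢ/(AᵢEᵢ) = δ_free.
The series flexibility is Σ Lᵢ/(AᵢEᵢ) = 800/(950×45×10³) + 190/(700×117×10³) = 2.103×10⁻⁵ mm/N.
So P = 2.814 / 2.103×10⁻⁵ = 133.8 kN, tensile.
σ_{copper} = P / A = 133800 / 700 = 191.2 MPa.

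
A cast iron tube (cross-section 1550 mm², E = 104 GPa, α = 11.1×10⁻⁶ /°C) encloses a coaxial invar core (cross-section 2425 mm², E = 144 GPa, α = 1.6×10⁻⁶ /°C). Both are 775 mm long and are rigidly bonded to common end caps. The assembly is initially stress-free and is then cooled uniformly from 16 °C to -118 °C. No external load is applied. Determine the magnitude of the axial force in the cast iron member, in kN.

The cast iron has the larger α, so on cooling it would change length more than the invar if both were free. The rigid plates force a common final length, so the cast iron is put into tension and the invar into compression, with equal and opposite forces P (no external load).
Setting the final lengths equal and cancelling L: (α₁ − α₂)ΔT = P/(A₁E₁) + P/(A₂E₂).
|α₁ − α₂|·ΔT = 9.5×10⁻⁶ × 134 = 0.001273.
1/(A₁E₁) + 1/(A₂E₂) = 1/(1550×104×10³) + 1/(2425×144×10³) = 9.067×10⁻⁹ N⁻¹.
P = 0.001273 / 9.067×10⁻⁹ = 140400 N = 140.4 kN.

P ≈ 140 kN (tensile in the cast iron)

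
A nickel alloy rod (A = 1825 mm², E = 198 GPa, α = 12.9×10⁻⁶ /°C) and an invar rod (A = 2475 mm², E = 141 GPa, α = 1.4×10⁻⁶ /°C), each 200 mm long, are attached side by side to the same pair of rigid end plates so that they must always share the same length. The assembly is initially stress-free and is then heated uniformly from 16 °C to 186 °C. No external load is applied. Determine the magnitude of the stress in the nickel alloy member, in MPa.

The nickel alloy has the larger α, so on heating it would change length more than the invar if both were free. The rigid plates force a common final length, so the nickel alloy is put into compression and the invar into tension, with equal and opposite forces P (no external load).
Equating the net (thermal + elastic) strains gives |α₁ − α₂|·ΔT = P·[1/(A₁E₁) + 1/(A₂E₂)].
|α₁ − α₂|·ΔT = 11.5×10⁻⁶ × 170 = 0.001955.
1/(A₁E₁) + 1/(A₂E₂) = 1/(1825×198×10³) + 1/(2475×141×10³) = 5.633×10⁻⁹ N⁻¹.
P = 0.001955 / 5.633×10⁻⁹ = 347100 N = 347.1 kN.
σ_{nickel alloy} = P/A₁ = 347100/1825 = 190.2 MPa, compressive.

σ ≈ 190 MPa (compressive)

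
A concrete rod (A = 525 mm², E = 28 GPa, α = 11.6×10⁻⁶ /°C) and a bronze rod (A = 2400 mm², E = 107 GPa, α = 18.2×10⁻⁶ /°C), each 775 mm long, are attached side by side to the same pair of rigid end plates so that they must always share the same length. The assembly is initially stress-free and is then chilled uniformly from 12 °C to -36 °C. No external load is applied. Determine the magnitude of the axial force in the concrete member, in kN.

The bronze has the larger α, so on cooling it would change length more than the concrete if both were free. The rigid plates force a common final length, so the bronze is put into tension and the concrete into compression, with equal and opposite forces P (no external load).
Setting the final lengths equal and cancelling L: (α₁ − α₂)ΔT = P/(A₁E₁) + P/(A₂E₂).
|α₁ − α₂|·ΔT = 6.6×10⁻⁶ × 48 = 0.0003168.
1/(A₁E₁) + 1/(A₂E₂) = 1/(525×28×10³) + 1/(2400×107×10³) = 7.192×10⁻⁸ N⁻¹.
So P = 0.0003168 / 7.192×10⁻⁸ = 4.405 kN.

P ≈ 4.4 kN (compressive in the concrete)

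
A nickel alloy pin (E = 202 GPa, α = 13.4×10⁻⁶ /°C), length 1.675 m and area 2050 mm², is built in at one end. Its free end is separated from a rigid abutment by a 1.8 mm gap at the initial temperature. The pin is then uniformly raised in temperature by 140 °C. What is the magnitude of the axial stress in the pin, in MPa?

σ ≈ 162 MPa (compressive)

Free thermal elongation = αΔT L = 13.4×10⁻⁶ × 140 × 1675 = 3.142 mm.
The gap closes (δ_free > 1.8 mm) and the wall then resists a further 3.142 − 1.8 = 1.342 mm of expansion.
So σ = E(δ_free − g)/L = 202×10³ × 1.342/1675 = 161.9 MPa.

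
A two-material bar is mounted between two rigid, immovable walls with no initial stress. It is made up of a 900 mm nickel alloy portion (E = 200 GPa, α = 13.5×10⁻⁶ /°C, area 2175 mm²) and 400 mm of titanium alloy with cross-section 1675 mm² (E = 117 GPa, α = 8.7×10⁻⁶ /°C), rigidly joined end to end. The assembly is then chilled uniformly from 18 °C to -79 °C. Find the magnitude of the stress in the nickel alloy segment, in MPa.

σ ≈ 170 MPa (tensile)

Free thermal contraction of the whole bar: Σ αᵢΔT Lᵢ = 13.5×10⁻⁶×97×900 + 8.7×10⁻⁶×97×400 = 1.516 mm.
Since the ends are fixed, an axial force P builds up, equal in every segment, with P · Σ Lᵢ/(AᵢEᵢ) = δ_free.
Σ Lᵢ/(AᵢEᵢ) = 900/(2175×200×10³) + 400/(1675×117×10³) = 4.11×10⁻⁶ mm/N.
Hence P = δ_free / Σ(L/AE) = 1.516/4.11×10⁻⁶ = 368.9 kN (tensile).
σ_{nickel alloy} = P / A = 368900 / 2175 = 169.6 MPa.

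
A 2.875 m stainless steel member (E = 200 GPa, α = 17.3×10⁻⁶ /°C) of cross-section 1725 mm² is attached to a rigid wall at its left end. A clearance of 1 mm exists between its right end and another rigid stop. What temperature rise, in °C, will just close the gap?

ΔT ≈ 20.1 °C

Contact occurs when the free expansion equals the gap: αΔT L = 1 mm.
So ΔT = g/(αL) = 1/(17.3×10⁻⁶ × 2875) = 20.11 °C.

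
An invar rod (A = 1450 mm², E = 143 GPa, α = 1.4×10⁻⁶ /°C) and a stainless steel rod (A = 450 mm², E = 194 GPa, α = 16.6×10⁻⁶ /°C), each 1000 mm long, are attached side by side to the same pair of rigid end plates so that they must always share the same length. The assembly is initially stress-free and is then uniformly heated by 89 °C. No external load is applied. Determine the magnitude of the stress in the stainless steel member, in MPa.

Both members must finish at the same length. With the larger α, the stainless steel tends to over-expand; the plates restrain it, putting the stainless steel in compression and the invar in tension. With no external load the two internal forces are equal and opposite, magnitude P.
Compatibility of the two members (thermal + elastic change equal): (α₁ − α₂)ΔT = P·[1/(A₁E₁) + 1/(A₂E₂)].
|α₁ − α₂|·ΔT = 15.2×10⁻⁶ × 89 = 0.001353.
1/(A₁E₁) + 1/(A₂E₂) = 1/(1450×143×10³) + 1/(450×194×10³) = 1.628×10⁻⁸ N⁻¹.
So P = 0.001353 / 1.628×10⁻⁸ = 83.11 kN.
σ_{stainless steel} = P/A₂ = 83110/450 = 184.7 MPa, compressive.

σ ≈ 185 MPa (compressive)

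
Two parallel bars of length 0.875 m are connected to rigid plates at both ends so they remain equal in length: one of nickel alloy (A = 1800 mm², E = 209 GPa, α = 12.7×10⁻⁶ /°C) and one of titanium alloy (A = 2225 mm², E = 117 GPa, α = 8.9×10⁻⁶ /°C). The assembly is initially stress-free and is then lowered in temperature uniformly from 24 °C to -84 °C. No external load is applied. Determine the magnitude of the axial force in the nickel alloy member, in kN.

P ≈ 63.1 kN (tensile in the nickel alloy)

Both members must finish at the same length. With the larger α, the nickel alloy tends to over-contract; the plates restrain it, putting the nickel alloy in tension and the titanium alloy in compression. With no external load the two internal forces are equal and opposite, magnitude P.
Setting the final lengths equal and cancelling L: (α₁ − α₂)ΔT = P/(A₁E₁) + P/(A₂E₂).
|α₁ − α₂|·ΔT = 3.8×10⁻⁶ × 108 = 0.0004104.
1/(A₁E₁) + 1/(A₂E₂) = 1/(1800×209×10³) + 1/(2225×117×10³) = 6.5×10⁻⁹ N⁻¹.
So P = 0.0004104 / 6.5×10⁻⁹ = 63.14 kN.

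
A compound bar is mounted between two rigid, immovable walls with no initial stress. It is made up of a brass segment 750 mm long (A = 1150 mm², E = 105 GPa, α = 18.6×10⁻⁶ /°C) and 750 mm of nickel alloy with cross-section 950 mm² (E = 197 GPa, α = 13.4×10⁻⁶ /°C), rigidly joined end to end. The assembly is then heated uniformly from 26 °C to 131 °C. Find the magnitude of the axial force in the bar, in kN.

P ≈ 247 kN (compressive)

Free thermal expansion of the whole bar: Σ αᵢΔT Lᵢ = 18.6×10⁻⁶×105×750 + 13.4×10⁻⁶×105×750 = 2.52 mm.
The rigid supports impose zero overall length change; the single axial force P common to all segments must satisfy P Σ Lᵢ/(AᵢEᵢ) = δ_free.
The series flexibility is Σ Lᵢ/(AᵢEᵢ) = 750/(1150×105×10³) + 750/(950×197×10³) = 1.022×10⁻⁵ mm/N.
So P = 2.52 / 1.022×10⁻⁵ = 246.6 kN, compressive.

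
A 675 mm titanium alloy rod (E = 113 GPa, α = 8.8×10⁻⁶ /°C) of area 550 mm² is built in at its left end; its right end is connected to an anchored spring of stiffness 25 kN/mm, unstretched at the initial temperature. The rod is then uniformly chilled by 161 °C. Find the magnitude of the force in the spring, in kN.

P ≈ 18.8 kN

The unrestrained thermal change is αΔT L = 8.8×10⁻⁶ × 161 × 675 = 0.9563 mm.
With a force P in the spring, the elastic change of the rod is PL/(AE) and that of the spring is P/k; compatibility requires their sum to equal δ_free.
P [ L/(AE) + 1/k ] = δ_free → P [ 675/(550×113×10³) + 1/(25×10³) ] = 0.9563.
P = 0.9563 / 5.086×10⁻⁵ = 18800 N.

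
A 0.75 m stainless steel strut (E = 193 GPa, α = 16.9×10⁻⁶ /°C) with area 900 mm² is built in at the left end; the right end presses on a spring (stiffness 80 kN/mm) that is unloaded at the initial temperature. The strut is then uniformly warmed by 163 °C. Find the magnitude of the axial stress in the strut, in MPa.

Free thermal expansion: δ_free = αΔT L = 16.9×10⁻⁶ × 163 × 750 = 2.066 mm.
With a force P in the spring, the elastic change of the strut is PL/(AE) and that of the spring is P/k; compatibility requires their sum to equal δ_free.
P [ L/(AE) + 1/k ] = δ_free → P [ 750/(900×193×10³) + 1/(80×10³) ] = 2.066.
P = 2.066 / 1.682×10⁻⁵ = 122800 N.
σ = P/A = 122800/900 = 136.5 MPa.

σ ≈ 136 MPa (compressive)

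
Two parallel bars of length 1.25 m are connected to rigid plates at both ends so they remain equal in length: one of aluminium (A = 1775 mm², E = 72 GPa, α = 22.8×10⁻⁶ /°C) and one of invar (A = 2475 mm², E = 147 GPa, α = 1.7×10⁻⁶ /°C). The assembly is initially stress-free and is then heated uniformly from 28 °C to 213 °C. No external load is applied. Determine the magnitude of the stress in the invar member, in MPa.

σ ≈ 149 MPa (tensile)

The aluminium has the larger α, so on heating it would change length more than the invar if both were free. The rigid plates force a common final length, so the aluminium is put into compression and the invar into tension, with equal and opposite forces P (no external load).
Compatibility of the two members (thermal + elastic change equal): (α₁ − α₂)ΔT = P·[1/(A₁E₁) + 1/(A₂E₂)].
|α₁ − α₂|·ΔT = 21.1×10⁻⁶ × 185 = 0.003904.
1/(A₁E₁) + 1/(A₂E₂) = 1/(1775×72×10³) + 1/(2475×147×10³) = 1.057×10⁻⁸ N⁻¹.
P = 0.003904 / 1.057×10⁻⁸ = 369200 N = 369.2 kN.
σ_{invar} = P/A₂ = 369200/2475 = 149.2 MPa, tensile.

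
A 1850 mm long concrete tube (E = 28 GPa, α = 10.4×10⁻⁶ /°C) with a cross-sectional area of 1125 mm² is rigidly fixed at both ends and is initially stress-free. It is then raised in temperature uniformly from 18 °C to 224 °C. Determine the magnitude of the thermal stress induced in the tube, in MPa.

σ ≈ 60 MPa (compressive)

With length fixed, the mechanical strain must cancel the thermal strain αΔT = 10.4×10⁻⁶ × 206 = 2142.4×10⁻⁶.
Hence σ = E·αΔT = 28×10³ × 2142.4×10⁻⁶ = 59.99 MPa, compressive.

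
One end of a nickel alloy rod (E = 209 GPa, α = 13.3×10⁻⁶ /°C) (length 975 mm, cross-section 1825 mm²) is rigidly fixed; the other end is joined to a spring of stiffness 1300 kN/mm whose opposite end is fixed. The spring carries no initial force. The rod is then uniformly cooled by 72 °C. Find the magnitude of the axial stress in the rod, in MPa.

The unrestrained thermal change is αΔT L = 13.3×10⁻⁶ × 72 × 975 = 0.9337 mm.
Let P be the tensile force in the spring. The rod extends elastically by PL/(AE) and the spring stretches by P/k; together these equal δ_free.
P [ L/(AE) + 1/k ] = δ_free → P [ 975/(1825×209×10³) + 1/(1300×10³) ] = 0.9337.
P = 0.9337 / 3.325×10⁻⁶ = 280800 N.
σ = P/A = 280800/1825 = 153.8 MPa.

σ ≈ 154 MPa (tensile)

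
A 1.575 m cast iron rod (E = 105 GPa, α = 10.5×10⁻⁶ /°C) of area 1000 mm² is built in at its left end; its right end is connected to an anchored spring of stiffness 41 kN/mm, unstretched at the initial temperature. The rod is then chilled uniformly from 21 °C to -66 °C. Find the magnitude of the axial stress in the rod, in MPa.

The unrestrained thermal change is αΔT L = 10.5×10⁻⁶ × 87 × 1575 = 1.439 mm.
Let P be the tensile force in the spring. The rod extends elastically by PL/(AE) and the spring stretches by P/k; together these equal δ_free.
P [ L/(AE) + 1/k ] = δ_free → P [ 1575/(1000×105×10³) + 1/(41×10³) ] = 1.439.
P = 1.439 / 3.939×10⁻⁵ = 36530 N.
σ = P/A = 36530/1000 = 36.53 MPa.

σ ≈ 36.5 MPa (tensile)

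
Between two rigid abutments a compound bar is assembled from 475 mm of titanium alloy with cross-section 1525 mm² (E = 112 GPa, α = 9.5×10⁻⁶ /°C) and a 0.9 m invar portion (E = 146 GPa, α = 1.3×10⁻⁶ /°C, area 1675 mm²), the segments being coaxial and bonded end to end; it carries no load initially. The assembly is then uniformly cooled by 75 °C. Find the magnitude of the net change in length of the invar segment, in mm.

|ΔL| ≈ 0.155 mm

With the walls removed the bar would change length by δ_free = Σ αᵢΔT Lᵢ = 9.5×10⁻⁶×75×475 + 1.3×10⁻⁶×75×900 = 0.4262 mm.
Since the ends are fixed, an axial force P builds up, equal in every segment, with P · Σ Lᵢ/(AᵢEᵢ) = δ_free.
Σ Lᵢ/(AᵢEᵢ) = 475/(1525×112×10³) + 900/(1675×146×10³) = 6.461×10⁻⁶ mm/N.
Hence P = δ_free / Σ(L/AE) = 0.4262/6.461×10⁻⁶ = 65.96 kN (tensile).
For the invar segment, free thermal change = 1.3×10⁻⁶×75×900 = 0.08775 mm and elastic change from P = 65960×900/(1675×146×10³) = 0.2427 mm; these oppose, so the net change is 0.155 mm (segment lengthens).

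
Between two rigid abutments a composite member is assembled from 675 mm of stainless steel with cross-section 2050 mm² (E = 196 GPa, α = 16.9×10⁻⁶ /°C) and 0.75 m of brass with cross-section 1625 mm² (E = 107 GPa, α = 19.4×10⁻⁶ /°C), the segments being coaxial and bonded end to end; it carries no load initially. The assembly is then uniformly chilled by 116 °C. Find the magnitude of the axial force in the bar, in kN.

P ≈ 502 kN (tensile)

With the walls removed the bar would change length by δ_free = Σ αᵢΔT Lᵢ = 16.9×10⁻⁶×116×675 + 19.4×10⁻⁶×116×750 = 3.011 mm.
The walls prevent any net length change, so an axial force P (same in every segment) develops. Compatibility: P · Σ Lᵢ/(AᵢEᵢ) = δ_free.
The series flexibility is Σ Lᵢ/(AᵢEᵢ) = 675/(2050×196×10³) + 750/(1625×107×10³) = 5.993×10⁻⁶ mm/N.
Hence P = δ_free / Σ(L/AE) = 3.011/5.993×10⁻⁶ = 502.4 kN (tensile).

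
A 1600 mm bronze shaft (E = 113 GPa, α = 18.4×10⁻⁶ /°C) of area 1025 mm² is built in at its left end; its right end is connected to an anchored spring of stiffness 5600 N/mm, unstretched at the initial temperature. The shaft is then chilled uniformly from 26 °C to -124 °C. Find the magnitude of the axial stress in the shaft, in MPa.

Free thermal contraction: δ_free = αΔT L = 18.4×10⁻⁶ × 150 × 1600 = 4.416 mm.
With a force P in the spring, the elastic change of the shaft is PL/(AE) and that of the spring is P/k; compatibility requires their sum to equal δ_free.
So P = δ_free / [L/(AE) + 1/k] = 4.416 / [ 1600/(1025×113×10³) + 1/(5600) ].
P = 4.416 / 0.0001924 = 22950 N.
σ = P/A = 22950/1025 = 22.39 MPa.

σ ≈ 22.4 MPa (tensile)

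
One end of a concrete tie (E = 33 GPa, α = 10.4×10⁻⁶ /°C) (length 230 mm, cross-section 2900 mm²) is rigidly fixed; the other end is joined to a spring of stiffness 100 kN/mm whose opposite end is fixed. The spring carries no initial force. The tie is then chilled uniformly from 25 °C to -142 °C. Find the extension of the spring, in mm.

δ ≈ 0.322 mm

The unrestrained thermal change is αΔT L = 10.4×10⁻⁶ × 167 × 230 = 0.3995 mm.
With a force P in the spring, the elastic change of the tie is PL/(AE) and that of the spring is P/k; compatibility requires their sum to equal δ_free.
So P = δ_free / [L/(AE) + 1/k] = 0.3995 / [ 230/(2900×33×10³) + 1/(100×10³) ].
P = 0.3995 / 1.24×10⁻⁵ = 32210 N.
Spring extension = P/k = 32210/(100×10³) = 0.3221 mm.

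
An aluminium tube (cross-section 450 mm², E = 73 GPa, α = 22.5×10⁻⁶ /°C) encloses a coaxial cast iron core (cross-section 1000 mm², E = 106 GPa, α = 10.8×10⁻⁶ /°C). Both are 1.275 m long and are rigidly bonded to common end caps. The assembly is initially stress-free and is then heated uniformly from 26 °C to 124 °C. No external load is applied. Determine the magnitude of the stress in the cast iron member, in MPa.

σ ≈ 28.8 MPa (tensile)

The aluminium has the larger α, so on heating it would change length more than the cast iron if both were free. The rigid plates force a common final length, so the aluminium is put into compression and the cast iron into tension, with equal and opposite forces P (no external load).
Compatibility of the two members (thermal + elastic change equal): (α₁ − α₂)ΔT = P·[1/(A₁E₁) + 1/(A₂E₂)].
|α₁ − α₂|·ΔT = 11.7×10⁻⁶ × 98 = 0.001147.
1/(A₁E₁) + 1/(A₂E₂) = 1/(450×73×10³) + 1/(1000×106×10³) = 3.988×10⁻⁸ N⁻¹.
So P = 0.001147 / 3.988×10⁻⁸ = 28.75 kN.
σ_{cast iron} = P/A₂ = 28750/1000 = 28.75 MPa, tensile.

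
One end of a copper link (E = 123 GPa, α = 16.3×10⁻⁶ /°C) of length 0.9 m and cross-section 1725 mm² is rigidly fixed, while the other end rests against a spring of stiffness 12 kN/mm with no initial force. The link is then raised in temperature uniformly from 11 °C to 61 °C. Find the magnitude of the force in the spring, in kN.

P ≈ 8.38 kN

The unrestrained thermal change is αΔT L = 16.3×10⁻⁶ × 50 × 900 = 0.7335 mm.
With a force P in the spring, the elastic change of the link is PL/(AE) and that of the spring is P/k; compatibility requires their sum to equal δ_free.
P [ L/(AE) + 1/k ] = δ_free → P [ 900/(1725×123×10³) + 1/(12×10³) ] = 0.7335.
P = 0.7335 / 8.758×10⁻⁵ = 8376 N.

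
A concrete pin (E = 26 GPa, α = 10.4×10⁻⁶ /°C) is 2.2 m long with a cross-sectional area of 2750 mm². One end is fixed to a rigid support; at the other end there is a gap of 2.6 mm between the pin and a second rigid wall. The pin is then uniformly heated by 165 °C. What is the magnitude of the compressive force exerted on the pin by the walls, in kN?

If the wall were absent the pin would grow by αΔT L = 10.4×10⁻⁶ × 165 × 2200 = 3.775 mm.
This exceeds the 2.6 mm gap, so the wall pushes back. The portion of expansion that must be recovered elastically is δ_free − gap = 3.775 − 2.6 = 1.175 mm.
Compatibility: PL/(AE) = 1.175 mm, so σ = P/A = E × (1.175/2200) = 13.89 MPa.
Force on the wall = σA = 13.89 × 2750 mm² = 38.19 kN.

P ≈ 38.2 kN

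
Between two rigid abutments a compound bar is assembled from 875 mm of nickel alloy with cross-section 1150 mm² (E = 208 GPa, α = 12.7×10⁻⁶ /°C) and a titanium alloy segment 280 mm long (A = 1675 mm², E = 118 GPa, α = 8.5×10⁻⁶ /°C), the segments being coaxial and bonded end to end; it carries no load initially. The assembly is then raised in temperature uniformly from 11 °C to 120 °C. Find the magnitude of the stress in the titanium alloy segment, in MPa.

σ ≈ 173 MPa (compressive)

If the supports were absent, the total length change would be Σ αᵢΔT Lᵢ = 12.7×10⁻⁶×109×875 + 8.5×10⁻⁶×109×280 = 1.471 mm.
Since the ends are fixed, an axial force P builds up, equal in every segment, with P · Σ Lᵢ/(AᵢEᵢ) = δ_free.
Σ Lᵢ/(AᵢEᵢ) = 875/(1150×208×10³) + 280/(1675×118×10³) = 5.075×10⁻⁶ mm/N.
Hence P = δ_free / Σ(L/AE) = 1.471/5.075×10⁻⁶ = 289.8 kN (compressive).
σ_{titanium alloy} = P / A = 289800 / 1675 = 173 MPa.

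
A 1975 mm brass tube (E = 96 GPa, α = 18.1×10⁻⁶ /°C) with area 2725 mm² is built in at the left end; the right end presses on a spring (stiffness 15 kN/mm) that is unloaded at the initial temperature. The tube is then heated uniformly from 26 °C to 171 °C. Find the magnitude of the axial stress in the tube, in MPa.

σ ≈ 25.6 MPa (compressive)

The unrestrained thermal change is αΔT L = 18.1×10⁻⁶ × 145 × 1975 = 5.183 mm.
With a force P in the spring, the elastic change of the tube is PL/(AE) and that of the spring is P/k; compatibility requires their sum to equal δ_free.
So P = δ_free / [L/(AE) + 1/k] = 5.183 / [ 1975/(2725×96×10³) + 1/(15×10³) ].
P = 5.183 / 7.422×10⁻⁵ = 69840 N.
σ = P/A = 69840/2725 = 25.63 MPa.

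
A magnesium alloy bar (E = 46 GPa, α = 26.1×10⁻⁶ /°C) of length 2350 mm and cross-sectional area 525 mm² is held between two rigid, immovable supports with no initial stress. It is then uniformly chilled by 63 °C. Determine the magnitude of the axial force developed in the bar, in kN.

With zero net strain, σ = E·αΔT = 46 GPa × 26.1×10⁻⁶ × 63 = 75.64 MPa.
Then P = σA = 75.64 × 525 mm² = 39.71 kN, tensile.

P ≈ 39.7 kN (tensile)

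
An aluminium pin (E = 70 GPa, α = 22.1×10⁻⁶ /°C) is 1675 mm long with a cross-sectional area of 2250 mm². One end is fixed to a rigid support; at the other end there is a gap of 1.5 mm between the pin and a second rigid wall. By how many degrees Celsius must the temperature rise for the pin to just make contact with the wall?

ΔT ≈ 40.5 °C

The gap closes when αΔT L = 1.5 mm, since the pin is still unstressed at that instant.
ΔT = 1.5 / (22.1×10⁻⁶ × 1675) = 40.52 °C.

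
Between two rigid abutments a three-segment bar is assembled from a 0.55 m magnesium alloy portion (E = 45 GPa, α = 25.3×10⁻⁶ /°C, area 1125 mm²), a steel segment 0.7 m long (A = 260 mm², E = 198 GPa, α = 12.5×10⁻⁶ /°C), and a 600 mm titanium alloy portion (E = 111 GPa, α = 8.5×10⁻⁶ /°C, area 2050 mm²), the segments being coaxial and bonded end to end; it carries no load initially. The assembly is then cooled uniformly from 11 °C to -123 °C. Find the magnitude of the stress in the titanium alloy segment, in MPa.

σ ≈ 67 MPa (tensile)

Free thermal contraction of the whole bar: Σ αᵢΔT Lᵢ = 25.3×10⁻⁶×134×550 + 12.5×10⁻⁶×134×700 + 8.5×10⁻⁶×134×600 = 3.721 mm.
The rigid supports impose zero overall length change; the single axial force P common to all segments must satisfy P Σ Lᵢ/(AᵢEᵢ) = δ_free.
Σ Lᵢ/(AᵢEᵢ) = 550/(1125×45×10³) + 700/(260×198×10³) + 600/(2050×111×10³) = 2.71×10⁻⁵ mm/N.
Hence P = δ_free / Σ(L/AE) = 3.721/2.71×10⁻⁵ = 137.3 kN (tensile).
σ_{titanium alloy} = P / A = 137300 / 2050 = 66.97 MPa.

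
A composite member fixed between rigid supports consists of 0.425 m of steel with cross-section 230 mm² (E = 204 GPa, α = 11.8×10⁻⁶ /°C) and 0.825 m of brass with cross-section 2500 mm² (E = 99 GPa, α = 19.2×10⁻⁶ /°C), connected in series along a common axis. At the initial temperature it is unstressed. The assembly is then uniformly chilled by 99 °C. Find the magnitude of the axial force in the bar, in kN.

With the walls removed the bar would change length by δ_free = Σ αᵢΔT Lᵢ = 11.8×10⁻⁶×99×425 + 19.2×10⁻⁶×99×825 = 2.065 mm.
The walls prevent any net length change, so an axial force P (same in every segment) develops. Compatibility: P · Σ Lᵢ/(AᵢEᵢ) = δ_free.
Σ Lᵢ/(AᵢEᵢ) = 425/(230×204×10³) + 825/(2500×99×10³) = 1.239×10⁻⁵ mm/N.
Hence P = δ_free / Σ(L/AE) = 2.065/1.239×10⁻⁵ = 166.6 kN (tensile).

P ≈ 167 kN (tensile)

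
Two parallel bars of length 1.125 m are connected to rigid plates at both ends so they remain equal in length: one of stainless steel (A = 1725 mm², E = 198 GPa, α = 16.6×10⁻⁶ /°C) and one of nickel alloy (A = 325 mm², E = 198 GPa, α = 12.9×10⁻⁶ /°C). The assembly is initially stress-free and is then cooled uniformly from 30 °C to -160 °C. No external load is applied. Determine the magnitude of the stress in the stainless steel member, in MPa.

Both members must finish at the same length. With the larger α, the stainless steel tends to over-contract; the plates restrain it, putting the stainless steel in tension and the nickel alloy in compression. With no external load the two internal forces are equal and opposite, magnitude P.
Equating the net (thermal + elastic) strains gives |α₁ − α₂|·ΔT = P·[1/(A₁E₁) + 1/(A₂E₂)].
|α₁ − α₂|·ΔT = 3.7×10⁻⁶ × 190 = 0.000703.
1/(A₁E₁) + 1/(A₂E₂) = 1/(1725×198×10³) + 1/(325×198×10³) = 1.847×10⁻⁸ N⁻¹.
P = 0.000703 / 1.847×10⁻⁸ = 38070 N = 38.07 kN.
σ_{stainless steel} = P/A₁ = 38070/1725 = 22.07 MPa, tensile.

σ ≈ 22.1 MPa (tensile)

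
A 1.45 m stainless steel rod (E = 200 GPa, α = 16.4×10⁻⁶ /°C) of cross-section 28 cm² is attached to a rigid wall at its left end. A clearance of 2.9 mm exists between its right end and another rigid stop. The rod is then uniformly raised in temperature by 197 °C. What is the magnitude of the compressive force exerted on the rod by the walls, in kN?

P ≈ 689 kN

Free thermal elongation = αΔT L = 16.4×10⁻⁶ × 197 × 1450 = 4.685 mm.
This exceeds the 2.9 mm gap, so the wall pushes back. The portion of expansion that must be recovered elastically is δ_free − gap = 4.685 − 2.9 = 1.785 mm.
Compatibility: PL/(AE) = 1.785 mm, so σ = P/A = E × (1.785/1450) = 246.2 MPa.
P = σA = 246.2 × 2800 = 689.2 kN.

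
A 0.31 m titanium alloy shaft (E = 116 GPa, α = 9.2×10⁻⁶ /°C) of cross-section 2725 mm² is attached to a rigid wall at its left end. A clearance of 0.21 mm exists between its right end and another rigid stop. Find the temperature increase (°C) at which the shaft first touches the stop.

The gap closes when αΔT L = 0.21 mm, since the shaft is still unstressed at that instant.
So ΔT = g/(αL) = 0.21/(9.2×10⁻⁶ × 310) = 73.63 °C.

ΔT ≈ 73.6 °C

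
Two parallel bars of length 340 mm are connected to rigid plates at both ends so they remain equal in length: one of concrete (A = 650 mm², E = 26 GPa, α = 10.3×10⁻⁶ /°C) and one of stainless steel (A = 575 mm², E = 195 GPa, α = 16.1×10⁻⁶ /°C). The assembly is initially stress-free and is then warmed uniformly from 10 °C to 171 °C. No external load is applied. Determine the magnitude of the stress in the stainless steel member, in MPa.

Equilibrium of a rigid end plate with no external load gives equal and opposite internal forces ±P in the two members. Since α_{stainless steel} > α_{concrete}, heating drives the stainless steel into compression and the concrete into tension.
Compatibility of the two members (thermal + elastic change equal): (α₁ − α₂)ΔT = P·[1/(A₁E₁) + 1/(A₂E₂)].
|α₁ − α₂|·ΔT = 5.8×10⁻⁶ × 161 = 0.0009338.
1/(A₁E₁) + 1/(A₂E₂) = 1/(650×26×10³) + 1/(575×195×10³) = 6.809×10⁻⁸ N⁻¹.
P = 0.0009338 / 6.809×10⁻⁸ = 13710 N = 13.71 kN.
σ_{stainless steel} = P/A₂ = 13710/575 = 23.85 MPa, compressive.

σ ≈ 23.9 MPa (compressive)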